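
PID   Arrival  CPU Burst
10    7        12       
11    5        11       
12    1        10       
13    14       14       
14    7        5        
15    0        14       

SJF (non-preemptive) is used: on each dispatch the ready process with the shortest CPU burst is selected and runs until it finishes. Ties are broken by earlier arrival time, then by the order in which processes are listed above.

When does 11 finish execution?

Gantt: | 15 0-14 | 14 14-19 | 12 19-29 | 11 29-40 | 10 40-52 | 13 52-66 |
Completion: 10=52  11=40  12=29  13=66  14=19  15=14
Turnaround (C−A): 10=45  11=35  12=28  13=52  14=12  15=14

40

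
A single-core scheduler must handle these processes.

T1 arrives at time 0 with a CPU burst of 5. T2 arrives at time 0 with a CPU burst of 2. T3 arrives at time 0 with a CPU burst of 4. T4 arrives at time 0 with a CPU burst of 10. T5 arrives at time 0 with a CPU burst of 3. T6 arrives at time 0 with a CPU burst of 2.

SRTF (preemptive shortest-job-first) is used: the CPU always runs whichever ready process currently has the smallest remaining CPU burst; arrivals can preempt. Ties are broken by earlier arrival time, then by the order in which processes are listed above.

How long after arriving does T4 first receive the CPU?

Gantt: | T2 0-2 | T6 2-4 | T5 4-7 | T3 7-11 | T1 11-16 | T4 16-26 |
Completion: T1=16  T2=2  T3=11  T4=26  T5=7  T6=4
Response(T4) = first start − arrival = 16 − 0 = 16

16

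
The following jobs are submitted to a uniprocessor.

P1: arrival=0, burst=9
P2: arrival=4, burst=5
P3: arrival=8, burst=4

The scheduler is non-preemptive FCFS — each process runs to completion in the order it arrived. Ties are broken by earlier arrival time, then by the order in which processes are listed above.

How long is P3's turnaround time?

Timeline: | P1 0-9 | P2 9-14 | P3 14-18 |
Completion: P1=9  P2=14  P3=18
Turnaround (C−A): P1=9  P2=10  P3=10
Turnaround(P3) = completion − arrival = 18 − 8 = 10

10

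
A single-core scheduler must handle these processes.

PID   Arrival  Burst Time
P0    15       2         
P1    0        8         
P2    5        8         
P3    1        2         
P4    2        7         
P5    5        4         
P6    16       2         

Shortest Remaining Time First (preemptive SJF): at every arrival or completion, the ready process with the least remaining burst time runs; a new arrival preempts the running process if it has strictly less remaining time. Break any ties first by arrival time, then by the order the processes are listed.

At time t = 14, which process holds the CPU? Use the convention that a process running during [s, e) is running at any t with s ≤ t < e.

P4

Timeline: | P1 0-1 | P3 1-3 | P1 3-5 | P5 5-9 | P1 9-14 | P4 14-15 | P0 15-17 | P6 17-19 | P4 19-25 | P2 25-33 |
Completion: P0=17  P1=14  P2=33  P3=3  P4=25  P5=9  P6=19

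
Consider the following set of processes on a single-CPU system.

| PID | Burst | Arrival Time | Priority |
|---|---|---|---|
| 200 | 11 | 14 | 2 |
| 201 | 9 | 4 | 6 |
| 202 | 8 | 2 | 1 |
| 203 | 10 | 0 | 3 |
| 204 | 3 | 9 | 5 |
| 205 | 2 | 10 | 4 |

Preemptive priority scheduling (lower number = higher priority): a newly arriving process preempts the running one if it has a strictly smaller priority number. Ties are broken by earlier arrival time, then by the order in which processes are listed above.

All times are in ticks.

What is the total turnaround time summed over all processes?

Gantt: | 203 0-2 | 202 2-10 | 203 10-14 | 200 14-25 | 203 25-29 | 205 29-31 | 204 31-34 | 201 34-43 |
Completion: 200=25  201=43  202=10  203=29  204=34  205=31
Turnaround = completion − arrival: 200=11, 201=39, 202=8, 203=29, 204=25, 205=21
Total turnaround = 11 + 39 + 8 + 29 + 25 + 21 = 133

133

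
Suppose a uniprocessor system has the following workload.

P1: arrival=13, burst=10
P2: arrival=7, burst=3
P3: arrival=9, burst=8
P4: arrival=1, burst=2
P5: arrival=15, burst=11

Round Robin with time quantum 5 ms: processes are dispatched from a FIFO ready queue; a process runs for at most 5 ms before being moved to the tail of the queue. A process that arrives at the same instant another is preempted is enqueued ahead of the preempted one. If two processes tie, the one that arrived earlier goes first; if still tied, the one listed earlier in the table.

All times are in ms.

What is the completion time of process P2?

10

Schedule: | idle 0-1 | P4 1-3 | idle 3-7 | P2 7-10 | P3 10-15 | P1 15-20 | P5 20-25 | P3 25-28 | P1 28-33 | P5 33-39 |
Completion: P1=33  P2=10  P3=28  P4=3  P5=39
Turnaround (C−A): P1=20  P2=3  P3=19  P4=2  P5=24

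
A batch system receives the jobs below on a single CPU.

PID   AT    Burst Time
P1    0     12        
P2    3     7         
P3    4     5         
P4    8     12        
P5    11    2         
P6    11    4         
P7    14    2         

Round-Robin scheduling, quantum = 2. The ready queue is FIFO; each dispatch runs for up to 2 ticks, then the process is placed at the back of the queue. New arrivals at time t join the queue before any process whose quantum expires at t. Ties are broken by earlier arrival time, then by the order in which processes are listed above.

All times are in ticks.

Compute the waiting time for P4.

Schedule: | P1 0-4 | P2 4-6 | P3 6-8 | P1 8-10 | P2 10-12 | P4 12-14 | P3 14-16 | P1 16-18 | P5 18-20 | P6 20-22 | P2 22-24 | P7 24-26 | P4 26-28 | P3 28-29 | P1 29-31 | P6 31-33 | P2 33-34 | P4 34-36 | P1 36-38 | P4 38-44 |
Completion: P1=38  P2=34  P3=29  P4=44  P5=20  P6=33  P7=26
Turnaround (C−A): P1=38  P2=31  P3=25  P4=36  P5=9  P6=22  P7=12
Waiting(P4) = turnaround − burst = 36 − 12 = 24

24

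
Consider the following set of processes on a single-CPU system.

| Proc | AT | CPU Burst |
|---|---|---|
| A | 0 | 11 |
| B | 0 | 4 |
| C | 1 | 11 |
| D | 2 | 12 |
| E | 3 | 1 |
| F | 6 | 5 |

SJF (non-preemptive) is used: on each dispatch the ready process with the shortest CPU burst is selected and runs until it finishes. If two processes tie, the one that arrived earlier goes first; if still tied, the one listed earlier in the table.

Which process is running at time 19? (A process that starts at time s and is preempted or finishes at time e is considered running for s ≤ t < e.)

Gantt: | B 0-4 | E 4-5 | A 5-16 | F 16-21 | C 21-32 | D 32-44 |
Completion: A=16  B=4  C=32  D=44  E=5  F=21
Turnaround (C−A): A=16  B=4  C=31  D=42  E=2  F=15

F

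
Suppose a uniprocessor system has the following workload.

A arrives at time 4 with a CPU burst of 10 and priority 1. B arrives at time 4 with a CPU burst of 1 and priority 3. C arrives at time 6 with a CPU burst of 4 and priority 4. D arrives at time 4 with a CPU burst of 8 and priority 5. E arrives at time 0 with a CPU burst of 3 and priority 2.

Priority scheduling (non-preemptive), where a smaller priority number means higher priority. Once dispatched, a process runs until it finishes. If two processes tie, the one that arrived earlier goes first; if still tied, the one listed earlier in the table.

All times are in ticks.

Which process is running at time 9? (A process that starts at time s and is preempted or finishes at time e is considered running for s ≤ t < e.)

Gantt: | E 0-3 | idle 3-4 | A 4-14 | B 14-15 | C 15-19 | D 19-27 |
Completion: A=14  B=15  C=19  D=27  E=3

A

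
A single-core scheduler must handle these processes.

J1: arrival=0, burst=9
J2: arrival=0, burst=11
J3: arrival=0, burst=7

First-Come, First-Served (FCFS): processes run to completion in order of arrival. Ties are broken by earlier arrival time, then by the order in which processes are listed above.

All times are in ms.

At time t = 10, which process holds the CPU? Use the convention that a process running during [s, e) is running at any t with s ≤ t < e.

Schedule: | J1 0-9 | J2 9-20 | J3 20-27 |
Completion: J1=9  J2=20  J3=27

J2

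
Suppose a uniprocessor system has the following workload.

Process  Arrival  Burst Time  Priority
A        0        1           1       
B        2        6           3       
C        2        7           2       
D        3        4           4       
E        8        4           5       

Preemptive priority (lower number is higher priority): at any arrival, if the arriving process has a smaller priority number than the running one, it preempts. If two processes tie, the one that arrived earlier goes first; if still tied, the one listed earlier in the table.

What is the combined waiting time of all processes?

30

Gantt: | A 0-1 | idle 1-2 | C 2-9 | B 9-15 | D 15-19 | E 19-23 |
Completion: A=1  B=15  C=9  D=19  E=23
Turnaround (C−A): A=1  B=13  C=7  D=16  E=15
Waiting = turnaround − burst: A=0, B=7, C=0, D=12, E=11
Total waiting = 0 + 7 + 0 + 12 + 11 = 30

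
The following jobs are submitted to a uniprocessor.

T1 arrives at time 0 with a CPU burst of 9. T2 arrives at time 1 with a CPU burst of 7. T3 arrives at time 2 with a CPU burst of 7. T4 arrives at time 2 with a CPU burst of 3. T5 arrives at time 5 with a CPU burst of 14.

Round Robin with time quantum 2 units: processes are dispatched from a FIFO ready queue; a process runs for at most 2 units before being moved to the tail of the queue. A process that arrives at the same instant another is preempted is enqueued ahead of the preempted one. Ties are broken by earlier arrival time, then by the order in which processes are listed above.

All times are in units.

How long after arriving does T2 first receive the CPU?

1

Timeline: | T1 0-2 | T2 2-4 | T3 4-6 | T4 6-8 | T1 8-10 | T2 10-12 | T5 12-14 | T3 14-16 | T4 16-17 | T1 17-19 | T2 19-21 | T5 21-23 | T3 23-25 | T1 25-27 | T2 27-28 | T5 28-30 | T3 30-31 | T1 31-32 | T5 32-40 |
Completion: T1=32  T2=28  T3=31  T4=17  T5=40
Response(T2) = first start − arrival = 2 − 1 = 1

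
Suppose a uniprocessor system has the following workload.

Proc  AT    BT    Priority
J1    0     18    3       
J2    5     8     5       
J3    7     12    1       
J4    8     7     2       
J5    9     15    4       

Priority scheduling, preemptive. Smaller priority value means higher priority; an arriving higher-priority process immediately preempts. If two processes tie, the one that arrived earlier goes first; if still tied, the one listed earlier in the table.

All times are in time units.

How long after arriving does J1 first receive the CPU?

0

Gantt: | J1 0-7 | J3 7-19 | J4 19-26 | J1 26-37 | J5 37-52 | J2 52-60 |
Completion: J1=37  J2=60  J3=19  J4=26  J5=52
Turnaround (C−A): J1=37  J2=55  J3=12  J4=18  J5=43
Response(J1) = first start − arrival = 0 − 0 = 0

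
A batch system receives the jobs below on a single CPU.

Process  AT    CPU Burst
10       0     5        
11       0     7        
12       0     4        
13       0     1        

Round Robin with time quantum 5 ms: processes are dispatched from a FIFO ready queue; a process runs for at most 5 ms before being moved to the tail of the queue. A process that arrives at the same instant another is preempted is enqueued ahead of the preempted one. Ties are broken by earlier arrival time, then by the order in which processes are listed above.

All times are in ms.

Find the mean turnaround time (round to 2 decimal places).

12.75

Timeline: | 10 0-5 | 11 5-10 | 12 10-14 | 13 14-15 | 11 15-17 |
Completion: 10=5  11=17  12=14  13=15
Turnaround (C−A): 10=5  11=17  12=14  13=15
Turnaround times: 10=5, 11=17, 12=14, 13=15
Average turnaround = (5+17+14+15) / 4 = 51/4 = 12.75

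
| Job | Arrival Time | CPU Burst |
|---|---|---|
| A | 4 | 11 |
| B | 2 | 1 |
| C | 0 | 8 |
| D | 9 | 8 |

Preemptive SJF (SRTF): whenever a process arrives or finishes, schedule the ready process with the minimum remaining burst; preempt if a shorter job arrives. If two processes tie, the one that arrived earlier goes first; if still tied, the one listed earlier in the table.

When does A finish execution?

Timeline: | C 0-2 | B 2-3 | C 3-9 | D 9-17 | A 17-28 |
Completion: A=28  B=3  C=9  D=17
Turnaround (C−A): A=24  B=1  C=9  D=8

28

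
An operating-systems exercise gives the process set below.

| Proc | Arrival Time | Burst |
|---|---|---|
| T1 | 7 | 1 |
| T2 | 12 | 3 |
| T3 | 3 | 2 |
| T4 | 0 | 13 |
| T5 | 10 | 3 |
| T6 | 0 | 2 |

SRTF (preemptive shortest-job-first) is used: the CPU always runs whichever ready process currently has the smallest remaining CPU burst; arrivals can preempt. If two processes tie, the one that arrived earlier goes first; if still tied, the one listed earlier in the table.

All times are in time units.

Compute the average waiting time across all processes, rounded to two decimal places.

Schedule: | T6 0-2 | T4 2-3 | T3 3-5 | T4 5-7 | T1 7-8 | T4 8-10 | T5 10-13 | T2 13-16 | T4 16-24 |
Completion: T1=8  T2=16  T3=5  T4=24  T5=13  T6=2
Turnaround (C−A): T1=1  T2=4  T3=2  T4=24  T5=3  T6=2
Waiting times: T1=0, T2=1, T3=0, T4=11, T5=0, T6=0
Average waiting = (0+1+0+11+0+0) / 6 = 12/6 = 2.00

2.00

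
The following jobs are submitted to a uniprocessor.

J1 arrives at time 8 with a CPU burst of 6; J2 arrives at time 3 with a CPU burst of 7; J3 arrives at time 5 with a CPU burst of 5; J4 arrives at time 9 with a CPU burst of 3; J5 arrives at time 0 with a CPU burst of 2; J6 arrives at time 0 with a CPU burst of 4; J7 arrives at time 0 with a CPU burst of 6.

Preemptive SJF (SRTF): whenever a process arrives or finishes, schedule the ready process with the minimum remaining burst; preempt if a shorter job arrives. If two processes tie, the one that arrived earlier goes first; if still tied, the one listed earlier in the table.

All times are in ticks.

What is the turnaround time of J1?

Timeline: | J5 0-2 | J6 2-6 | J3 6-11 | J4 11-14 | J7 14-20 | J1 20-26 | J2 26-33 |
Completion: J1=26  J2=33  J3=11  J4=14  J5=2  J6=6  J7=20
Turnaround (C−A): J1=18  J2=30  J3=6  J4=5  J5=2  J6=6  J7=20
Turnaround(J1) = completion − arrival = 26 − 8 = 18

18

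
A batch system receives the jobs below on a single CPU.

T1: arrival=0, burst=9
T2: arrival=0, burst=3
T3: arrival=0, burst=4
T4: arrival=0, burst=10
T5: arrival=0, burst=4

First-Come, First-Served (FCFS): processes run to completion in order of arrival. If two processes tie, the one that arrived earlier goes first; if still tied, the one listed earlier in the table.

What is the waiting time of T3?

12

Schedule: | T1 0-9 | T2 9-12 | T3 12-16 | T4 16-26 | T5 26-30 |
Completion: T1=9  T2=12  T3=16  T4=26  T5=30
Turnaround (C−A): T1=9  T2=12  T3=16  T4=26  T5=30
Waiting(T3) = turnaround − burst = 16 − 4 = 12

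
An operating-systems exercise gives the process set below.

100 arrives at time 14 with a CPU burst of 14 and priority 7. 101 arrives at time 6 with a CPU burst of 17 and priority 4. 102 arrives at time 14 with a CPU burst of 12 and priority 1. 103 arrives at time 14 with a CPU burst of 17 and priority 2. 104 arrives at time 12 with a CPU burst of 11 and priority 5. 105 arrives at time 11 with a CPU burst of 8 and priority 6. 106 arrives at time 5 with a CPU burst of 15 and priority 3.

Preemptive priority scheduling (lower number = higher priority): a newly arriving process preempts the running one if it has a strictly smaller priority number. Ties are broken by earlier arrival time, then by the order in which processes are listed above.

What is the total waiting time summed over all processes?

Timeline: | idle 0-5 | 106 5-14 | 102 14-26 | 103 26-43 | 106 43-49 | 101 49-66 | 104 66-77 | 105 77-85 | 100 85-99 |
Completion: 100=99  101=66  102=26  103=43  104=77  105=85  106=49
Waiting = turnaround − burst: 100=71, 101=43, 102=0, 103=12, 104=54, 105=66, 106=29
Total waiting = 71 + 43 + 0 + 12 + 54 + 66 + 29 = 275

275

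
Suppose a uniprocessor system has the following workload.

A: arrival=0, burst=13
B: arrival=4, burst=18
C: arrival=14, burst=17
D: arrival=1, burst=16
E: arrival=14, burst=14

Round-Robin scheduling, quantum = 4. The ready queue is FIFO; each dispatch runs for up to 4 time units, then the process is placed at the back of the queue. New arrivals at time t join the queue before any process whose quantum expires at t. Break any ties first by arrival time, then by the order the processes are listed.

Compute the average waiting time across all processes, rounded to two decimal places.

45.00

Timeline: | A 0-4 | D 4-8 | B 8-12 | A 12-16 | D 16-20 | B 20-24 | C 24-28 | E 28-32 | A 32-36 | D 36-40 | B 40-44 | C 44-48 | E 48-52 | A 52-53 | D 53-57 | B 57-61 | C 61-65 | E 65-69 | B 69-71 | C 71-75 | E 75-77 | C 77-78 |
Completion: A=53  B=71  C=78  D=57  E=77
Waiting times: A=40, B=49, C=47, D=40, E=49
Average waiting = (40+49+47+40+49) / 5 = 225/5 = 45.00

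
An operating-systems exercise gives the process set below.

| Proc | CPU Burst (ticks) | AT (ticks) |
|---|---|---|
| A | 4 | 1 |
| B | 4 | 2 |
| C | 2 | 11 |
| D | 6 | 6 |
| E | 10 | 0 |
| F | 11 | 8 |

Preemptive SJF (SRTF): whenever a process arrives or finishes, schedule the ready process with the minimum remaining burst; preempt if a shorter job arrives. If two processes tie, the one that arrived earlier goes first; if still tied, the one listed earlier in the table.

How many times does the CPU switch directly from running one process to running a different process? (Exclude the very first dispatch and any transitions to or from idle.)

Gantt: | E 0-1 | A 1-5 | B 5-9 | D 9-11 | C 11-13 | D 13-17 | E 17-26 | F 26-37 |
Completion: A=5  B=9  C=13  D=17  E=26  F=37

7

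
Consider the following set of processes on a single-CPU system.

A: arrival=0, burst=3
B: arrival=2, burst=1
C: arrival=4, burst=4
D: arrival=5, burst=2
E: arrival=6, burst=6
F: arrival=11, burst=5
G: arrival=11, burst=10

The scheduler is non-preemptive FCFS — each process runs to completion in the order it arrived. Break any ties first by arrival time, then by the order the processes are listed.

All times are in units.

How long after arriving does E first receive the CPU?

4

Timeline: | A 0-3 | B 3-4 | C 4-8 | D 8-10 | E 10-16 | F 16-21 | G 21-31 |
Completion: A=3  B=4  C=8  D=10  E=16  F=21  G=31
Response(E) = first start − arrival = 10 − 6 = 4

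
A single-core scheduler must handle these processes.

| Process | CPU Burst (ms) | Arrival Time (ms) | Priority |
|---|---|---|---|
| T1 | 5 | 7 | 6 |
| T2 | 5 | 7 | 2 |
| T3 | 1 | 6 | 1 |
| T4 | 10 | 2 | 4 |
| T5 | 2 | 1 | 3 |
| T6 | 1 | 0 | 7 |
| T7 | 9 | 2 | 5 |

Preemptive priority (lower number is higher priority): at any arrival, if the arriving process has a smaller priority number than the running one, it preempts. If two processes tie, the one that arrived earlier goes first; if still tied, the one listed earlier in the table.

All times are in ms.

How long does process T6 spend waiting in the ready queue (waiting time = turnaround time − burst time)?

Gantt: | T6 0-1 | T5 1-3 | T4 3-6 | T3 6-7 | T2 7-12 | T4 12-19 | T7 19-28 | T1 28-33 |
Completion: T1=33  T2=12  T3=7  T4=19  T5=3  T6=1  T7=28
Turnaround (C−A): T1=26  T2=5  T3=1  T4=17  T5=2  T6=1  T7=26
Waiting(T6) = turnaround − burst = 1 − 1 = 0

0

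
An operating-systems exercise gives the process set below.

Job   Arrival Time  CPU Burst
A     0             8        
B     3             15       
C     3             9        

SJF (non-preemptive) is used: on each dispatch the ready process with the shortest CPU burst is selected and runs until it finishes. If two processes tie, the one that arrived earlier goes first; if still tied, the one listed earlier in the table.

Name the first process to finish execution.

A

Schedule: | A 0-8 | C 8-17 | B 17-32 |
Completion: A=8  B=32  C=17
Turnaround (C−A): A=8  B=29  C=14
Finish order: A → C → B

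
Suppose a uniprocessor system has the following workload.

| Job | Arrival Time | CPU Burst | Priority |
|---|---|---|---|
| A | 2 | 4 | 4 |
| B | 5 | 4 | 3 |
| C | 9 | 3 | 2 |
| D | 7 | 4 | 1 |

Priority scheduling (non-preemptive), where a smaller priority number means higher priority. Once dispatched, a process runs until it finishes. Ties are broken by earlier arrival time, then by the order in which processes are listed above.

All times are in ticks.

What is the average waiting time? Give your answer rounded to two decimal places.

Schedule: | idle 0-2 | A 2-6 | B 6-10 | D 10-14 | C 14-17 |
Completion: A=6  B=10  C=17  D=14
Turnaround (C−A): A=4  B=5  C=8  D=7
Waiting times: A=0, B=1, C=5, D=3
Average waiting = (0+1+5+3) / 4 = 9/4 = 2.25

2.25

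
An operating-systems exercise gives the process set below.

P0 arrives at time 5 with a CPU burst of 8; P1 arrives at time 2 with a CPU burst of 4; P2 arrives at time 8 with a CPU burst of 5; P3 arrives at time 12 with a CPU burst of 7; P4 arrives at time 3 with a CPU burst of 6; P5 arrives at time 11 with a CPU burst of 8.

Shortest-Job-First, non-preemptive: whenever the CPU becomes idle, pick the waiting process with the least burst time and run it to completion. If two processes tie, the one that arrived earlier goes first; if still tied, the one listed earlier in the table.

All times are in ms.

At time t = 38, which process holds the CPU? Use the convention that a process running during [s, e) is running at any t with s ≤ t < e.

Gantt: | idle 0-2 | P1 2-6 | P4 6-12 | P2 12-17 | P3 17-24 | P0 24-32 | P5 32-40 |
Completion: P0=32  P1=6  P2=17  P3=24  P4=12  P5=40
Turnaround (C−A): P0=27  P1=4  P2=9  P3=12  P4=9  P5=29

P5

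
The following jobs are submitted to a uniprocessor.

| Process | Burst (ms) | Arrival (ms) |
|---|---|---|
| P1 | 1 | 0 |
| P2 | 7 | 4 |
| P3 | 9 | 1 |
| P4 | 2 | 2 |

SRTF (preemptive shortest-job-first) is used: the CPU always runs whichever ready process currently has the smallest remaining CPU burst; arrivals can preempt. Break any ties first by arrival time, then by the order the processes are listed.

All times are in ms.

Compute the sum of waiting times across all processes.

Timeline: | P1 0-1 | P3 1-2 | P4 2-4 | P2 4-11 | P3 11-19 |
Completion: P1=1  P2=11  P3=19  P4=4
Turnaround (C−A): P1=1  P2=7  P3=18  P4=2
Waiting = turnaround − burst: P1=0, P2=0, P3=9, P4=0
Total waiting = 0 + 0 + 9 + 0 = 9

9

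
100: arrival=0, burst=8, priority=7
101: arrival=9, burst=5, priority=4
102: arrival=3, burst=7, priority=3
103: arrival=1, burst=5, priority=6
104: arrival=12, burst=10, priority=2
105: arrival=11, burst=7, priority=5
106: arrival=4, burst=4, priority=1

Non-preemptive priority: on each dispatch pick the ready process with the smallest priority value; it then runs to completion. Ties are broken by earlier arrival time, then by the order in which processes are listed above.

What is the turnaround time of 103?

Gantt: | 100 0-8 | 106 8-12 | 104 12-22 | 102 22-29 | 101 29-34 | 105 34-41 | 103 41-46 |
Completion: 100=8  101=34  102=29  103=46  104=22  105=41  106=12
Turnaround(103) = completion − arrival = 46 − 1 = 45

45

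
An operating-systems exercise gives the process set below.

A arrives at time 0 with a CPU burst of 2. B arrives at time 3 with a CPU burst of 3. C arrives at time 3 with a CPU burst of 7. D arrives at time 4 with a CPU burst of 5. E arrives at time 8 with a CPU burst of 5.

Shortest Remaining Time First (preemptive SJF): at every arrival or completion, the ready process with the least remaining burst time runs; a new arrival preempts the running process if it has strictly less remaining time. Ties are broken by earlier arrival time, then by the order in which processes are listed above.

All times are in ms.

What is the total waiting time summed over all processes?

Timeline: | A 0-2 | idle 2-3 | B 3-6 | D 6-11 | E 11-16 | C 16-23 |
Completion: A=2  B=6  C=23  D=11  E=16
Waiting = turnaround − burst: A=0, B=0, C=13, D=2, E=3
Total waiting = 0 + 0 + 13 + 2 + 3 = 18

18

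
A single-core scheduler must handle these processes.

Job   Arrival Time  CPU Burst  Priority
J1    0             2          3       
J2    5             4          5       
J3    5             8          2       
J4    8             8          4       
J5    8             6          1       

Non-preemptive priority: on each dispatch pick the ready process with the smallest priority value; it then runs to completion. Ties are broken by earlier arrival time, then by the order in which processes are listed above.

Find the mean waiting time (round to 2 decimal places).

Timeline: | J1 0-2 | idle 2-5 | J3 5-13 | J5 13-19 | J4 19-27 | J2 27-31 |
Completion: J1=2  J2=31  J3=13  J4=27  J5=19
Turnaround (C−A): J1=2  J2=26  J3=8  J4=19  J5=11
Waiting times: J1=0, J2=22, J3=0, J4=11, J5=5
Average waiting = (0+22+0+11+5) / 5 = 38/5 = 7.60

7.60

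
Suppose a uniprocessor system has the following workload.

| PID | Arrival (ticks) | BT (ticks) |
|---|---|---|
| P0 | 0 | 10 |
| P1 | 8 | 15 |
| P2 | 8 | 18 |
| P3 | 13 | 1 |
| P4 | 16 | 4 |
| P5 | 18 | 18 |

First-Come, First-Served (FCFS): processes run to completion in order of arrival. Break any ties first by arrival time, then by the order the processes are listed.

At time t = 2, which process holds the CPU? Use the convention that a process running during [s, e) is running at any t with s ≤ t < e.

Schedule: | P0 0-10 | P1 10-25 | P2 25-43 | P3 43-44 | P4 44-48 | P5 48-66 |
Completion: P0=10  P1=25  P2=43  P3=44  P4=48  P5=66
Turnaround (C−A): P0=10  P1=17  P2=35  P3=31  P4=32  P5=48

P0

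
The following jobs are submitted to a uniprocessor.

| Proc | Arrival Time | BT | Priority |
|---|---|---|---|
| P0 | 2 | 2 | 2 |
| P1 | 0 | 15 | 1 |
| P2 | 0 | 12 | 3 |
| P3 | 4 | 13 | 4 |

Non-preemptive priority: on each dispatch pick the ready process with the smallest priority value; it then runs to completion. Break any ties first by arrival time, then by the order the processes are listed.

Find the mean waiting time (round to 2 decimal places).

13.75

Schedule: | P1 0-15 | P0 15-17 | P2 17-29 | P3 29-42 |
Completion: P0=17  P1=15  P2=29  P3=42
Turnaround (C−A): P0=15  P1=15  P2=29  P3=38
Waiting times: P0=13, P1=0, P2=17, P3=25
Average waiting = (13+0+17+25) / 4 = 55/4 = 13.75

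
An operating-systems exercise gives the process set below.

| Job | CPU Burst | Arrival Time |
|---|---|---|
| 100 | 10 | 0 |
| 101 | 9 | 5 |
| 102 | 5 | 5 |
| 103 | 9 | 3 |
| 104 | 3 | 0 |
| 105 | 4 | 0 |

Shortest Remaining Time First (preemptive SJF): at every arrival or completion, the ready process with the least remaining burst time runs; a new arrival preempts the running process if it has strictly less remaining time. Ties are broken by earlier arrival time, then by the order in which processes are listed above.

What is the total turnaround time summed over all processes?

Schedule: | 104 0-3 | 105 3-7 | 102 7-12 | 103 12-21 | 101 21-30 | 100 30-40 |
Completion: 100=40  101=30  102=12  103=21  104=3  105=7
Turnaround (C−A): 100=40  101=25  102=7  103=18  104=3  105=7
Turnaround = completion − arrival: 100=40, 101=25, 102=7, 103=18, 104=3, 105=7
Total turnaround = 40 + 25 + 7 + 18 + 3 + 7 = 100

100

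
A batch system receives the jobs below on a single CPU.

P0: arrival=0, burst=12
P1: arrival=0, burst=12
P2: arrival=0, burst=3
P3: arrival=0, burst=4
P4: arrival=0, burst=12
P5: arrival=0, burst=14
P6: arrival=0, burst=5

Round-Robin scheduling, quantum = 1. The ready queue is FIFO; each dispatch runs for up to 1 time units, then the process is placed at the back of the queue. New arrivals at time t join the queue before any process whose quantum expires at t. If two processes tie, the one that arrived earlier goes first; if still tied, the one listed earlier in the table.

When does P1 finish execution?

Gantt: | P0 0-1 | P1 1-2 | P2 2-3 | P3 3-4 | P4 4-5 | P5 5-6 | P6 6-7 | P0 7-8 | P1 8-9 | P2 9-10 | P3 10-11 | P4 11-12 | P5 12-13 | P6 13-14 | P0 14-15 | P1 15-16 | P2 16-17 | P3 17-18 | P4 18-19 | P5 19-20 | P6 20-21 | P0 21-22 | P1 22-23 | P3 23-24 | P4 24-25 | P5 25-26 | P6 26-27 | P0 27-28 | P1 28-29 | P4 29-30 | P5 30-31 | P6 31-32 | P0 32-33 | P1 33-34 | P4 34-35 | P5 35-36 | P0 36-37 | P1 37-38 | P4 38-39 | P5 39-40 | P0 40-41 | P1 41-42 | P4 42-43 | P5 43-44 | P0 44-45 | P1 45-46 | P4 46-47 | P5 47-48 | P0 48-49 | P1 49-50 | P4 50-51 | P5 51-52 | P0 52-53 | P1 53-54 | P4 54-55 | P5 55-56 | P0 56-57 | P1 57-58 | P4 58-59 | P5 59-62 |
Completion: P0=57  P1=58  P2=17  P3=24  P4=59  P5=62  P6=32

58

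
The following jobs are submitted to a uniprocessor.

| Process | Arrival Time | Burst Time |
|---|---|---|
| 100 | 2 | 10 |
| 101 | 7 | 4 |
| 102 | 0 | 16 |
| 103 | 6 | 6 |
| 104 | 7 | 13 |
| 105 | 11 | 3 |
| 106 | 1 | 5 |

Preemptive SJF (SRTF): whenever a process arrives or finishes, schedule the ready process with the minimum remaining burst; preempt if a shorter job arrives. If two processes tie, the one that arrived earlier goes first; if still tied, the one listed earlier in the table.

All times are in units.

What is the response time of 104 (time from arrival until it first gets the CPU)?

22

Schedule: | 102 0-1 | 106 1-6 | 103 6-7 | 101 7-11 | 105 11-14 | 103 14-19 | 100 19-29 | 104 29-42 | 102 42-57 |
Completion: 100=29  101=11  102=57  103=19  104=42  105=14  106=6
Turnaround (C−A): 100=27  101=4  102=57  103=13  104=35  105=3  106=5
Response(104) = first start − arrival = 29 − 7 = 22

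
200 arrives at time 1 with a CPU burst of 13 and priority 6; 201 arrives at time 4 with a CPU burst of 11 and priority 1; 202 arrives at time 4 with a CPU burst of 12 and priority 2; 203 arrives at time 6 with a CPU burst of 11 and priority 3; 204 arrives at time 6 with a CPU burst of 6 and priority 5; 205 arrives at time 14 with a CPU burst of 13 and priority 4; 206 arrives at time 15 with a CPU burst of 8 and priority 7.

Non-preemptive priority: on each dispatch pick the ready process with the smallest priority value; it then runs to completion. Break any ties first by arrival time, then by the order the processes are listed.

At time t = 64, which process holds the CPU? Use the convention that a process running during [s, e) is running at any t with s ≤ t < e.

Schedule: | idle 0-1 | 200 1-14 | 201 14-25 | 202 25-37 | 203 37-48 | 205 48-61 | 204 61-67 | 206 67-75 |
Completion: 200=14  201=25  202=37  203=48  204=67  205=61  206=75
Turnaround (C−A): 200=13  201=21  202=33  203=42  204=61  205=47  206=60

204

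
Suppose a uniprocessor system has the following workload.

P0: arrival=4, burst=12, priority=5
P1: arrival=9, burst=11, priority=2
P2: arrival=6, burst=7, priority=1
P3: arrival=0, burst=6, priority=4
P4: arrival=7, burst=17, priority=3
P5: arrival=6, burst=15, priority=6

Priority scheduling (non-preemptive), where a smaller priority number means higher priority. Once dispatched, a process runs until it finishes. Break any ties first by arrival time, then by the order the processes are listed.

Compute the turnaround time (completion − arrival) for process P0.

49

Gantt: | P3 0-6 | P2 6-13 | P1 13-24 | P4 24-41 | P0 41-53 | P5 53-68 |
Completion: P0=53  P1=24  P2=13  P3=6  P4=41  P5=68
Turnaround (C−A): P0=49  P1=15  P2=7  P3=6  P4=34  P5=62
Turnaround(P0) = completion − arrival = 53 − 4 = 49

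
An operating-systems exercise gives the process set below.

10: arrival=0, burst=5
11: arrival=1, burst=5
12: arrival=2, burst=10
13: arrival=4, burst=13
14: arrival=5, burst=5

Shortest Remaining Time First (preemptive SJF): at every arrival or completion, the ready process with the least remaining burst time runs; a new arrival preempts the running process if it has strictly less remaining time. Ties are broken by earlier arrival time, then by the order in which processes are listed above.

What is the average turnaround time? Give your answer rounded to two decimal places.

16.20

Timeline: | 10 0-5 | 11 5-10 | 14 10-15 | 12 15-25 | 13 25-38 |
Completion: 10=5  11=10  12=25  13=38  14=15
Turnaround times: 10=5, 11=9, 12=23, 13=34, 14=10
Average turnaround = (5+9+23+34+10) / 5 = 81/5 = 16.20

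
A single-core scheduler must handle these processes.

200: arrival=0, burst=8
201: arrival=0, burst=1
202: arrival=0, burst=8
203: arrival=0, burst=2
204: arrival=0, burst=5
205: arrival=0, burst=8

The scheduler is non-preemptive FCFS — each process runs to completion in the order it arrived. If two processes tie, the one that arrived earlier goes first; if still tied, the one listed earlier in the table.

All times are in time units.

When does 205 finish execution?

Timeline: | 200 0-8 | 201 8-9 | 202 9-17 | 203 17-19 | 204 19-24 | 205 24-32 |
Completion: 200=8  201=9  202=17  203=19  204=24  205=32
Turnaround (C−A): 200=8  201=9  202=17  203=19  204=24  205=32

32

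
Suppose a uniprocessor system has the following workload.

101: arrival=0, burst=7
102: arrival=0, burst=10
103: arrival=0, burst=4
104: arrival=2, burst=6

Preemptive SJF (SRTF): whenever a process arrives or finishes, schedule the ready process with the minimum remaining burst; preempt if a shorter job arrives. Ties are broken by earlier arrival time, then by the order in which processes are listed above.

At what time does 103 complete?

4

Schedule: | 103 0-4 | 104 4-10 | 101 10-17 | 102 17-27 |
Completion: 101=17  102=27  103=4  104=10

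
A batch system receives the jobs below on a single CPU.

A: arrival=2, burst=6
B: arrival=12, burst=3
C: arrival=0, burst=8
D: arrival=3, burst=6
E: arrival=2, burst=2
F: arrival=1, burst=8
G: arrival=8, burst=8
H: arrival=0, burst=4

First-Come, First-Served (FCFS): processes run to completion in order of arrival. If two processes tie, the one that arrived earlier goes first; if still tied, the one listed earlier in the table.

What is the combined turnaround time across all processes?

187

Timeline: | C 0-8 | H 8-12 | F 12-20 | A 20-26 | E 26-28 | D 28-34 | G 34-42 | B 42-45 |
Completion: A=26  B=45  C=8  D=34  E=28  F=20  G=42  H=12
Turnaround (C−A): A=24  B=33  C=8  D=31  E=26  F=19  G=34  H=12
Turnaround = completion − arrival: A=24, B=33, C=8, D=31, E=26, F=19, G=34, H=12
Total turnaround = 24 + 33 + 8 + 31 + 26 + 19 + 34 + 12 = 187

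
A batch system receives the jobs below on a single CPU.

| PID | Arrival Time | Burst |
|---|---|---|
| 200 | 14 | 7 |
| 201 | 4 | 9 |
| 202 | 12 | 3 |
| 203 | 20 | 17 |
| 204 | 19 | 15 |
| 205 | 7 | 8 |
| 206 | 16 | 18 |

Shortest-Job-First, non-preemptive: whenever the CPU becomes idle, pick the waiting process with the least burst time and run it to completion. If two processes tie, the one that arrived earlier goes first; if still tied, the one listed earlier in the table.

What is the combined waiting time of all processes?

Schedule: | idle 0-4 | 201 4-13 | 202 13-16 | 200 16-23 | 205 23-31 | 204 31-46 | 203 46-63 | 206 63-81 |
Completion: 200=23  201=13  202=16  203=63  204=46  205=31  206=81
Turnaround (C−A): 200=9  201=9  202=4  203=43  204=27  205=24  206=65
Waiting = turnaround − burst: 200=2, 201=0, 202=1, 203=26, 204=12, 205=16, 206=47
Total waiting = 2 + 0 + 1 + 26 + 12 + 16 + 47 = 104

104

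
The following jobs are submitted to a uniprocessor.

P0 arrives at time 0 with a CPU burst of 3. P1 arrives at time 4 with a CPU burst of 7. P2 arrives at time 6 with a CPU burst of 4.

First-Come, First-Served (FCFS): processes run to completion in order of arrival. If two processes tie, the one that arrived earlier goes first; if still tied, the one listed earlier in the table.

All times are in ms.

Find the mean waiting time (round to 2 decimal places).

1.67

Schedule: | P0 0-3 | idle 3-4 | P1 4-11 | P2 11-15 |
Completion: P0=3  P1=11  P2=15
Turnaround (C−A): P0=3  P1=7  P2=9
Waiting times: P0=0, P1=0, P2=5
Average waiting = (0+0+5) / 3 = 5/3 = 1.67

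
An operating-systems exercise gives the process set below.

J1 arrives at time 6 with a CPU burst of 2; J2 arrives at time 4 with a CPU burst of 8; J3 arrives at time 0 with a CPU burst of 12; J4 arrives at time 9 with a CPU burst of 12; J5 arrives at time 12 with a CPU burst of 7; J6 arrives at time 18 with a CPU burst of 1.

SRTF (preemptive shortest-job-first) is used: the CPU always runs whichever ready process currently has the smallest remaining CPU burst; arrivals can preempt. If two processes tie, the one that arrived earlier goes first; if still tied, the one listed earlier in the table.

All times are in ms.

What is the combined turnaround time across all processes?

Schedule: | J3 0-6 | J1 6-8 | J3 8-14 | J5 14-18 | J6 18-19 | J5 19-22 | J2 22-30 | J4 30-42 |
Completion: J1=8  J2=30  J3=14  J4=42  J5=22  J6=19
Turnaround (C−A): J1=2  J2=26  J3=14  J4=33  J5=10  J6=1
Turnaround = completion − arrival: J1=2, J2=26, J3=14, J4=33, J5=10, J6=1
Total turnaround = 2 + 26 + 14 + 33 + 10 + 1 = 86

86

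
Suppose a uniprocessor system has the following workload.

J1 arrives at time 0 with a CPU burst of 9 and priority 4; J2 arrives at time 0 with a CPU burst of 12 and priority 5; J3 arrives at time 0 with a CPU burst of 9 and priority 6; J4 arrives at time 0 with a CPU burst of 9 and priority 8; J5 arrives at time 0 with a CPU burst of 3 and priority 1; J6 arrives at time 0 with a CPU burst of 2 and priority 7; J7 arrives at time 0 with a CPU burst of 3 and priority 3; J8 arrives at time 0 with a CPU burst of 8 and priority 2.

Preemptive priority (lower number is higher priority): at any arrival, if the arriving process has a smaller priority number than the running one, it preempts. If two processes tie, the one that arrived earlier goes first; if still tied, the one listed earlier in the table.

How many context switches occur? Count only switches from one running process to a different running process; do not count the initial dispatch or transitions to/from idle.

7

Timeline: | J5 0-3 | J8 3-11 | J7 11-14 | J1 14-23 | J2 23-35 | J3 35-44 | J6 44-46 | J4 46-55 |
Completion: J1=23  J2=35  J3=44  J4=55  J5=3  J6=46  J7=14  J8=11
Turnaround (C−A): J1=23  J2=35  J3=44  J4=55  J5=3  J6=46  J7=14  J8=11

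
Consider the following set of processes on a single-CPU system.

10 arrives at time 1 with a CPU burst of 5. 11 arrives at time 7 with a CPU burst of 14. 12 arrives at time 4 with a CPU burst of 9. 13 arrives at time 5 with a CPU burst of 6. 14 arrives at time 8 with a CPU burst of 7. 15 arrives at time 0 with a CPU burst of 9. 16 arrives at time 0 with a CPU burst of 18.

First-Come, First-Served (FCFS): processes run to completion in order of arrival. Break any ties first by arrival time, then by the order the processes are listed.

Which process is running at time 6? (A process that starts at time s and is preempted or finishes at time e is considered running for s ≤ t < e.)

15

Gantt: | 15 0-9 | 16 9-27 | 10 27-32 | 12 32-41 | 13 41-47 | 11 47-61 | 14 61-68 |
Completion: 10=32  11=61  12=41  13=47  14=68  15=9  16=27
Turnaround (C−A): 10=31  11=54  12=37  13=42  14=60  15=9  16=27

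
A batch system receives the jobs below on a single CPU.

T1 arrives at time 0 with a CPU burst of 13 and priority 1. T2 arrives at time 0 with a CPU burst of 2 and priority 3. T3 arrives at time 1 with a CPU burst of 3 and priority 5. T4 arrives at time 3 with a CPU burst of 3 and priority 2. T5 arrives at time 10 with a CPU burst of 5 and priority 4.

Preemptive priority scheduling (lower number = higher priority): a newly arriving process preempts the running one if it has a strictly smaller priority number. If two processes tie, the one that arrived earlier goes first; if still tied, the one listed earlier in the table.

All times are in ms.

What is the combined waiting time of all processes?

Timeline: | T1 0-13 | T4 13-16 | T2 16-18 | T5 18-23 | T3 23-26 |
Completion: T1=13  T2=18  T3=26  T4=16  T5=23
Turnaround (C−A): T1=13  T2=18  T3=25  T4=13  T5=13
Waiting = turnaround − burst: T1=0, T2=16, T3=22, T4=10, T5=8
Total waiting = 0 + 16 + 22 + 10 + 8 = 56

56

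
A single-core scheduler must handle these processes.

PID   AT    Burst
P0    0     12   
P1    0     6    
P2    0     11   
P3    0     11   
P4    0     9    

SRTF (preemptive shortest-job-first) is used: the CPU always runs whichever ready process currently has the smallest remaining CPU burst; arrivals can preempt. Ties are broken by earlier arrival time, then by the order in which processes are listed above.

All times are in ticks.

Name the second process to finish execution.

Gantt: | P1 0-6 | P4 6-15 | P2 15-26 | P3 26-37 | P0 37-49 |
Completion: P0=49  P1=6  P2=26  P3=37  P4=15
Finish order: P1 → P4 → P2 → P3 → P0

P4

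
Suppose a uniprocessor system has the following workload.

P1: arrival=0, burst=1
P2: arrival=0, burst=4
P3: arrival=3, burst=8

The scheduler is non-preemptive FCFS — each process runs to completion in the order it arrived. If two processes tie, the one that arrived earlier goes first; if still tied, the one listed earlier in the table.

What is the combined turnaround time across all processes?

16

Schedule: | P1 0-1 | P2 1-5 | P3 5-13 |
Completion: P1=1  P2=5  P3=13
Turnaround = completion − arrival: P1=1, P2=5, P3=10
Total turnaround = 1 + 5 + 10 = 16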